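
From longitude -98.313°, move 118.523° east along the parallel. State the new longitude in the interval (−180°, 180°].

+20.210°

Start at -98.313°; shift +118.523° → +20.210°.
+20.210° already lies in (−180°, 180°].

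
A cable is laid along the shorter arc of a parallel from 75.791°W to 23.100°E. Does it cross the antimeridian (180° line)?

Signed shortest Δλ = ((23.100 − -75.791 + 180) mod 360) − 180 = 98.891°.
Going east by 98.891° from -75.791° reaches +23.100° without touching 180°.

No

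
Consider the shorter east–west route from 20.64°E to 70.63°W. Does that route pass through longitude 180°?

No

Signed shortest Δλ = ((-70.63 − 20.64 + 180) mod 360) − 180 = -91.27°.
Going west by 91.27° from +20.64° reaches -70.63° without touching 180°.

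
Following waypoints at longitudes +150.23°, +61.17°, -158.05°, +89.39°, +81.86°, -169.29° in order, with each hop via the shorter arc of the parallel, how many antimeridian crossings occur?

3

Leg 1: +150.23° → +61.17°, shortest Δλ = -89.06° (west) — does not cross 180°.
Leg 2: +61.17° → -158.05°, shortest Δλ = 140.78° (east) — crosses 180°.
Leg 3: -158.05° → +89.39°, shortest Δλ = -112.56° (west) — crosses 180°.
Leg 4: +89.39° → +81.86°, shortest Δλ = -7.53° (west) — does not cross 180°.
Leg 5: +81.86° → -169.29°, shortest Δλ = 108.85° (east) — crosses 180°.
Total crossings: 3.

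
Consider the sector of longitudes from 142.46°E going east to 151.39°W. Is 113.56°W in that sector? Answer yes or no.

Band width going east from +142.46° to -151.39°: ((-151.39 − 142.46) mod 360) = 66.15°.
Offset of -113.56° east of the west edge: ((-113.56 − 142.46) mod 360) = 103.98°.
103.98° > 66.15° ⇒ outside.

No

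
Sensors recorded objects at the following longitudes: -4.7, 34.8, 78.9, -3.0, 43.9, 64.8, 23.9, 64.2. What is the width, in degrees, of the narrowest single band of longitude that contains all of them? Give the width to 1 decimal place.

Sort the longitudes: -4.7°, -3.0°, +23.9°, +34.8°, +43.9°, +64.2°, +64.8°, +78.9°.
Eastward gaps between consecutive values (wrapping around): 1.7°, 26.9°, 10.9°, 9.1°, 20.3°, 0.6°, 14.1°, 276.4°.
Largest gap = 276.4° ⇒ minimal covering band is its complement: 360° − 276.4° = 83.6°.
Band runs from -4.7° eastward to +78.9°.

83.6°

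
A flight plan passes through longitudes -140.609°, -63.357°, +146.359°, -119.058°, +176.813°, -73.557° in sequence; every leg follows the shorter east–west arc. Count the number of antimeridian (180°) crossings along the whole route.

4

Leg 1: -140.609° → -63.357°, shortest Δλ = 77.252° (east) — does not cross 180°.
Leg 2: -63.357° → +146.359°, shortest Δλ = -150.284° (west) — crosses 180°.
Leg 3: +146.359° → -119.058°, shortest Δλ = 94.583° (east) — crosses 180°.
Leg 4: -119.058° → +176.813°, shortest Δλ = -64.129° (west) — crosses 180°.
Leg 5: +176.813° → -73.557°, shortest Δλ = 109.63° (east) — crosses 180°.
Total crossings: 4.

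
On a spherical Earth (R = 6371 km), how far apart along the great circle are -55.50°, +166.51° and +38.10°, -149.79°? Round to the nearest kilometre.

11201 km

Δλ = -149.79 − 166.51 = -316.30°; wrapped into (−180°, 180°]: 43.70°.
Δφ = 38.10 − -55.50 = 93.60°.
a = sin²(Δφ/2) + cos φ₁ · cos φ₂ · sin²(Δλ/2) = 0.593135.
c = 2·atan2(√a, √(1−a)) = 1.75816 rad → d = 6371·c ≈ 11201.25 km.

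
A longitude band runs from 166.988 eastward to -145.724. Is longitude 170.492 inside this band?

Band width going east from +166.988° to -145.724°: ((-145.724 − 166.988) mod 360) = 47.288°.
Offset of +170.492° east of the west edge: ((170.492 − 166.988) mod 360) = 3.504°.
3.504° ≤ 47.288° ⇒ inside.

Yes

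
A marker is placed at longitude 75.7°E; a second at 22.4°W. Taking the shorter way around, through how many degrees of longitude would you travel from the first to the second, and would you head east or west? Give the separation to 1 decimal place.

Raw difference: -22.4 − 75.7 = -98.1°.
Normalise into (−180°, 180°]: -98.1° stays -98.1°.
Negative ⇒ the second point lies to the west; separation 98.1°.

98.1° west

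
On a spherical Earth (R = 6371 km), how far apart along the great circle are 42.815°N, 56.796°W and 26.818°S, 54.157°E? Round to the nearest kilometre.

13647 km

Δλ = 54.157 − -56.796 = 110.953°.
Δφ = -26.818 − 42.815 = -69.633°.
a = sin²(Δφ/2) + cos φ₁ · cos φ₂ · sin²(Δλ/2) = 0.770364.
c = 2·atan2(√a, √(1−a)) = 2.14210 rad → d = 6371·c ≈ 13647.31 km.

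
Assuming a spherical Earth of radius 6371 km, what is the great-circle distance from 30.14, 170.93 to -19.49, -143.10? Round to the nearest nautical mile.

Δλ = -143.10 − 170.93 = -314.03°; wrapped into (−180°, 180°]: 45.97°.
Δφ = -19.49 − 30.14 = -49.63°.
a = sin²(Δφ/2) + cos φ₁ · cos φ₂ · sin²(Δλ/2) = 0.300451.
c = 2·atan2(√a, √(1−a)) = 1.16026 rad → d = 6371·c ≈ 7392.03 km ≈ 3991.38 nmi.

3991 nmi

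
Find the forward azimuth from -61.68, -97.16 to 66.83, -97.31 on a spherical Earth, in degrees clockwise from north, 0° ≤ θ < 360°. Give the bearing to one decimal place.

359.9°

Δλ = -97.31 − -97.16 = -0.15°.
θ = atan2( sin Δλ · cos φ₂ , cos φ₁ · sin φ₂ − sin φ₁ · cos φ₂ · cos Δλ )
  = atan2(-0.00103, 0.78250) = -0.075° → normalised to [0°, 360°): 359.925°.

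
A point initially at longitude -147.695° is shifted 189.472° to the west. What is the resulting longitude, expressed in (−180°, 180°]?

+22.833°

Start at -147.695°; shift −189.472° → -337.167°.
-337.167° lies outside (−180°, 180°]; add 360° → +22.833°.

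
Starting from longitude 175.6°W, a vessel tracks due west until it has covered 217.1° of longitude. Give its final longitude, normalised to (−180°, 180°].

32.7°W

Start at -175.6°; shift −217.1° → -392.7°.
-392.7° lies outside (−180°, 180°]; add 360° → -32.7°.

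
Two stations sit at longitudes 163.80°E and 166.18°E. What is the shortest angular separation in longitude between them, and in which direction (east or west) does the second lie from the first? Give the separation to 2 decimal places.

Raw difference: 166.18 − 163.80 = 2.38°.
Normalise into (−180°, 180°]: 2.38° stays 2.38°.
Positive ⇒ the second point lies to the east; separation 2.38°.

2.38° east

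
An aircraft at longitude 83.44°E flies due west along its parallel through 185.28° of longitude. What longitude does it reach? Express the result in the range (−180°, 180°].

101.84°W

Start at +83.44°; shift −185.28° → -101.84°.
-101.84° already lies in (−180°, 180°].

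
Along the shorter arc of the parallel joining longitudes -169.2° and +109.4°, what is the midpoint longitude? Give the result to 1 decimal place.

Signed shortest Δλ from -169.2° to +109.4° is -81.4°.
Midpoint longitude = -169.2° + (-81.4°)/2 = -169.2° − 40.7° = -209.9°.
Normalise into (−180°, 180°]: +150.1°.
(The naïve average (-169.2 + +109.4)/2 = -29.9° is on the wrong side of the globe.)

+150.1°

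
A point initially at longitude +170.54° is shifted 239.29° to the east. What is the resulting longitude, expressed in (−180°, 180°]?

Start at +170.54°; shift +239.29° → +409.83°.
+409.83° lies outside (−180°, 180°]; subtract 360° → +49.83°.

+49.83°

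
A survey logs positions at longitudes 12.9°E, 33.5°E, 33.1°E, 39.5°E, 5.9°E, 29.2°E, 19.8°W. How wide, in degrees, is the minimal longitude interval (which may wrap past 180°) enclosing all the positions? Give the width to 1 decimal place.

Sort the longitudes: -19.8°, +5.9°, +12.9°, +29.2°, +33.1°, +33.5°, +39.5°.
Eastward gaps between consecutive values (wrapping around): 25.7°, 7.0°, 16.3°, 3.9°, 0.4°, 6.0°, 300.7°.
Largest gap = 300.7° ⇒ minimal covering band is its complement: 360° − 300.7° = 59.3°.
Band runs from -19.8° eastward to +39.5°.

59.3°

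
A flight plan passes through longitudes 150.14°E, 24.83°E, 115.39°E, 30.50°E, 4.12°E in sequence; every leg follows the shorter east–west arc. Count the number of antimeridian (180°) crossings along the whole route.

0

Leg 1: +150.14° → +24.83°, shortest Δλ = -125.31° (west) — does not cross 180°.
Leg 2: +24.83° → +115.39°, shortest Δλ = 90.56° (east) — does not cross 180°.
Leg 3: +115.39° → +30.50°, shortest Δλ = -84.89° (west) — does not cross 180°.
Leg 4: +30.50° → +4.12°, shortest Δλ = -26.38° (west) — does not cross 180°.
Total crossings: 0.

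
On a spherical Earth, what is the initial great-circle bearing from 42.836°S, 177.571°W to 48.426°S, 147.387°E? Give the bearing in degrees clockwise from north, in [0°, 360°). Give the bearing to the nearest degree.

Δλ = 147.387 − -177.571 = 324.958°; wrapped into (−180°, 180°]: -35.042°.
θ = atan2( sin Δλ · cos φ₂ , cos φ₁ · sin φ₂ − sin φ₁ · cos φ₂ · cos Δλ )
  = atan2(-0.38102, -0.17919) = -115.188° → normalised to [0°, 360°): 244.812°.

245°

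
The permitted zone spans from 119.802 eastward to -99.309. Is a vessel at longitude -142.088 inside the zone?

Band width going east from +119.802° to -99.309°: ((-99.309 − 119.802) mod 360) = 140.889°.
Offset of -142.088° east of the west edge: ((-142.088 − 119.802) mod 360) = 98.110°.
98.110° ≤ 140.889° ⇒ inside.

Yes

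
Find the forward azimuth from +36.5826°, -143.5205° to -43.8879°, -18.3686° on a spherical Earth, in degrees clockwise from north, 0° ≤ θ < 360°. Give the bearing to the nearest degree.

Δλ = -18.3686 − -143.5205 = 125.1519°.
θ = atan2( sin Δλ · cos φ₂ , cos φ₁ · sin φ₂ − sin φ₁ · cos φ₂ · cos Δλ )
  = atan2(0.58926, -0.30938) = 117.701° → normalised to [0°, 360°): 117.701°.

118°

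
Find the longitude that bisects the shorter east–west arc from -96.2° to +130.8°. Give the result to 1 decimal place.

-162.7°

Signed shortest Δλ from -96.2° to +130.8° is -133.0°.
Midpoint longitude = -96.2° + (-133.0°)/2 = -96.2° − 66.5° = -162.7°.
(The naïve average (-96.2 + +130.8)/2 = 17.3° is on the wrong side of the globe.)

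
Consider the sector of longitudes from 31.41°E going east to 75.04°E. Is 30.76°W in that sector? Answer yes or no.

No

Band width going east from +31.41° to +75.04°: ((75.04 − 31.41) mod 360) = 43.63°.
Offset of -30.76° east of the west edge: ((-30.76 − 31.41) mod 360) = 297.83°.
297.83° > 43.63° ⇒ outside.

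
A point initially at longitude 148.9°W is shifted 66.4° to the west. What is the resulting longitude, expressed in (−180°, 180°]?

144.7°E

Start at -148.9°; shift −66.4° → -215.3°.
-215.3° lies outside (−180°, 180°]; add 360° → +144.7°.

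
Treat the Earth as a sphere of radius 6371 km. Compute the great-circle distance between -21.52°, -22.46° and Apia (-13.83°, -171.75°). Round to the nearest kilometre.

Δλ = -171.75 − -22.46 = -149.29°.
Δφ = -13.83 − -21.52 = 7.69°.
a = sin²(Δφ/2) + cos φ₁ · cos φ₂ · sin²(Δλ/2) = 0.844477.
c = 2·atan2(√a, √(1−a)) = 2.33084 rad → d = 6371·c ≈ 14849.79 km.

14850 km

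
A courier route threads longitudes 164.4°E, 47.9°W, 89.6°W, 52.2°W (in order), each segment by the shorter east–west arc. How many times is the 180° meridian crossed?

Leg 1: +164.4° → -47.9°, shortest Δλ = 147.7° (east) — crosses 180°.
Leg 2: -47.9° → -89.6°, shortest Δλ = -41.7° (west) — does not cross 180°.
Leg 3: -89.6° → -52.2°, shortest Δλ = 37.4° (east) — does not cross 180°.
Total crossings: 1.

1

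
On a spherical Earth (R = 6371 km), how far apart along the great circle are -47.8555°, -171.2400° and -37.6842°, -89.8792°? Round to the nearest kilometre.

6426 km

Δλ = -89.8792 − -171.2400 = 81.3608°.
Δφ = -37.6842 − -47.8555 = 10.1713°.
a = sin²(Δφ/2) + cos φ₁ · cos φ₂ · sin²(Δλ/2) = 0.233488.
c = 2·atan2(√a, √(1−a)) = 1.00863 rad → d = 6371·c ≈ 6425.95 km.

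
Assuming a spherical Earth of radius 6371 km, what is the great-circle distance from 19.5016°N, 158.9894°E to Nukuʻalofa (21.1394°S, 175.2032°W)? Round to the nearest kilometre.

Δλ = -175.2032 − 158.9894 = -334.1926°; wrapped into (−180°, 180°]: 25.8074°.
Δφ = -21.1394 − 19.5016 = -40.6410°.
a = sin²(Δφ/2) + cos φ₁ · cos φ₂ · sin²(Δλ/2) = 0.164442.
c = 2·atan2(√a, √(1−a)) = 0.83508 rad → d = 6371·c ≈ 5320.31 km.

5320 km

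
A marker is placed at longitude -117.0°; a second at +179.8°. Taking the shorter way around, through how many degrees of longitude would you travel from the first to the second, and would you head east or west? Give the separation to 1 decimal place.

Raw difference: 179.8 − -117.0 = 296.8°.
Normalise into (−180°, 180°]: 296.8° − 360° = -63.2°.
Negative ⇒ the second point lies to the west; separation 63.2°.

63.2° west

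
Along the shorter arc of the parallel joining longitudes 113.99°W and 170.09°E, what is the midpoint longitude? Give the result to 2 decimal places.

151.95°W

Signed shortest Δλ from -113.99° to +170.09° is -75.92°.
Midpoint longitude = -113.99° + (-75.92°)/2 = -113.99° − 37.96° = -151.95°.
(The naïve average (-113.99 + +170.09)/2 = 28.05° is on the wrong side of the globe.)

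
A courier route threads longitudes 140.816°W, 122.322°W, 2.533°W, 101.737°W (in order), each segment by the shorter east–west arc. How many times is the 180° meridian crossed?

Leg 1: -140.816° → -122.322°, shortest Δλ = 18.494° (east) — does not cross 180°.
Leg 2: -122.322° → -2.533°, shortest Δλ = 119.789° (east) — does not cross 180°.
Leg 3: -2.533° → -101.737°, shortest Δλ = -99.204° (west) — does not cross 180°.
Total crossings: 0.

0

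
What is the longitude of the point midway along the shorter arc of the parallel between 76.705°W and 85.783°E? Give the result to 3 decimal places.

4.539°E

Signed shortest Δλ from -76.705° to +85.783° is +162.488°.
Midpoint longitude = -76.705° + (+162.488°)/2 = -76.705° + 81.244° = +4.539°.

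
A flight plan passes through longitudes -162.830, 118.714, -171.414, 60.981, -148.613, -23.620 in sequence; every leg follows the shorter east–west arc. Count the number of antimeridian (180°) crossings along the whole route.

Leg 1: -162.830° → +118.714°, shortest Δλ = -78.456° (west) — crosses 180°.
Leg 2: +118.714° → -171.414°, shortest Δλ = 69.872° (east) — crosses 180°.
Leg 3: -171.414° → +60.981°, shortest Δλ = -127.605° (west) — crosses 180°.
Leg 4: +60.981° → -148.613°, shortest Δλ = 150.406° (east) — crosses 180°.
Leg 5: -148.613° → -23.620°, shortest Δλ = 124.993° (east) — does not cross 180°.
Total crossings: 4.

4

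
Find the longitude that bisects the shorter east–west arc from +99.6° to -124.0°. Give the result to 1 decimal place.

Signed shortest Δλ from +99.6° to -124.0° is +136.4°.
Midpoint longitude = +99.6° + (+136.4°)/2 = +99.6° + 68.2° = +167.8°.
(The naïve average (+99.6 + -124.0)/2 = -12.2° is on the wrong side of the globe.)

+167.8°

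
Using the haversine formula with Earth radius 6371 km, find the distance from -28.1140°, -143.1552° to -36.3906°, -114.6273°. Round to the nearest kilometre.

Δλ = -114.6273 − -143.1552 = 28.5279°.
Δφ = -36.3906 − -28.1140 = -8.2766°.
a = sin²(Δφ/2) + cos φ₁ · cos φ₂ · sin²(Δλ/2) = 0.048311.
c = 2·atan2(√a, √(1−a)) = 0.44321 rad → d = 6371·c ≈ 2823.71 km.

2824 km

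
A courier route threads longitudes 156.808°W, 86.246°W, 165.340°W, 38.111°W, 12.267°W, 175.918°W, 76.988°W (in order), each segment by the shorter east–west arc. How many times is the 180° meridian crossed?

0

Leg 1: -156.808° → -86.246°, shortest Δλ = 70.562° (east) — does not cross 180°.
Leg 2: -86.246° → -165.340°, shortest Δλ = -79.094° (west) — does not cross 180°.
Leg 3: -165.340° → -38.111°, shortest Δλ = 127.229° (east) — does not cross 180°.
Leg 4: -38.111° → -12.267°, shortest Δλ = 25.844° (east) — does not cross 180°.
Leg 5: -12.267° → -175.918°, shortest Δλ = -163.651° (west) — does not cross 180°.
Leg 6: -175.918° → -76.988°, shortest Δλ = 98.93° (east) — does not cross 180°.
Total crossings: 0.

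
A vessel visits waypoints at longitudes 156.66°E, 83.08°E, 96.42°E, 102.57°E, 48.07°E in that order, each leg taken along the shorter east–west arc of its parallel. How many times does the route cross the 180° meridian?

0

Leg 1: +156.66° → +83.08°, shortest Δλ = -73.58° (west) — does not cross 180°.
Leg 2: +83.08° → +96.42°, shortest Δλ = 13.34° (east) — does not cross 180°.
Leg 3: +96.42° → +102.57°, shortest Δλ = 6.15° (east) — does not cross 180°.
Leg 4: +102.57° → +48.07°, shortest Δλ = -54.5° (west) — does not cross 180°.
Total crossings: 0.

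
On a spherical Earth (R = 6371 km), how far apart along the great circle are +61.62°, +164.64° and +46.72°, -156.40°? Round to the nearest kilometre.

Δλ = -156.40 − 164.64 = -321.04°; wrapped into (−180°, 180°]: 38.96°.
Δφ = 46.72 − 61.62 = -14.90°.
a = sin²(Δφ/2) + cos φ₁ · cos φ₂ · sin²(Δλ/2) = 0.053050.
c = 2·atan2(√a, √(1−a)) = 0.46483 rad → d = 6371·c ≈ 2961.40 km.

2961 km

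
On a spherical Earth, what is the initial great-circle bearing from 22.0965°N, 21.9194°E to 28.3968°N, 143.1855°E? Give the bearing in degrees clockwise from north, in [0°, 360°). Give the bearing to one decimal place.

50.8°

Δλ = 143.1855 − 21.9194 = 121.2661°.
θ = atan2( sin Δλ · cos φ₂ , cos φ₁ · sin φ₂ − sin φ₁ · cos φ₂ · cos Δλ )
  = atan2(0.75192, 0.61239) = 50.839° → normalised to [0°, 360°): 50.839°.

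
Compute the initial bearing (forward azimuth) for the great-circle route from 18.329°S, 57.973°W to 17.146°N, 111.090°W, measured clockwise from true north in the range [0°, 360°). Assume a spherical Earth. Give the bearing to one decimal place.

Δλ = -111.090 − -57.973 = -53.117°.
θ = atan2( sin Δλ · cos φ₂ , cos φ₁ · sin φ₂ − sin φ₁ · cos φ₂ · cos Δλ )
  = atan2(-0.76431, 0.46020) = -58.947° → normalised to [0°, 360°): 301.053°.

301.1°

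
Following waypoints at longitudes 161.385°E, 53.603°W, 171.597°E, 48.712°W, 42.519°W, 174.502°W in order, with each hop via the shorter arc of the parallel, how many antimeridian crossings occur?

3

Leg 1: +161.385° → -53.603°, shortest Δλ = 145.012° (east) — crosses 180°.
Leg 2: -53.603° → +171.597°, shortest Δλ = -134.8° (west) — crosses 180°.
Leg 3: +171.597° → -48.712°, shortest Δλ = 139.691° (east) — crosses 180°.
Leg 4: -48.712° → -42.519°, shortest Δλ = 6.193° (east) — does not cross 180°.
Leg 5: -42.519° → -174.502°, shortest Δλ = -131.983° (west) — does not cross 180°.
Total crossings: 3.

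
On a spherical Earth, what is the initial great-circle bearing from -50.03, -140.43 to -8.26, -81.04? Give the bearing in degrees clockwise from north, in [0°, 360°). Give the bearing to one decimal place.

Δλ = -81.04 − -140.43 = 59.39°.
θ = atan2( sin Δλ · cos φ₂ , cos φ₁ · sin φ₂ − sin φ₁ · cos φ₂ · cos Δλ )
  = atan2(0.85173, 0.29390) = 70.962° → normalised to [0°, 360°): 70.962°.

71.0°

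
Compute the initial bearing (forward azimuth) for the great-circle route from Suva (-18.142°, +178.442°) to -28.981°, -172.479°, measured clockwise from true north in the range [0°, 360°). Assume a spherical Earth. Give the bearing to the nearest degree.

Δλ = -172.479 − 178.442 = -350.921°; wrapped into (−180°, 180°]: 9.079°.
θ = atan2( sin Δλ · cos φ₂ , cos φ₁ · sin φ₂ − sin φ₁ · cos φ₂ · cos Δλ )
  = atan2(0.13804, -0.19146) = 144.210° → normalised to [0°, 360°): 144.210°.

144°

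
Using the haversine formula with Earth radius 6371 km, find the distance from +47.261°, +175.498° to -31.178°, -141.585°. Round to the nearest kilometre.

9721 km

Δλ = -141.585 − 175.498 = -317.083°; wrapped into (−180°, 180°]: 42.917°.
Δφ = -31.178 − 47.261 = -78.439°.
a = sin²(Δφ/2) + cos φ₁ · cos φ₂ · sin²(Δλ/2) = 0.477501.
c = 2·atan2(√a, √(1−a)) = 1.52578 rad → d = 6371·c ≈ 9720.76 km.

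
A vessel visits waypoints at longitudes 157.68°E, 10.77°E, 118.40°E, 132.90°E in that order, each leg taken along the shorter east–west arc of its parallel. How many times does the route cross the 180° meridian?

Leg 1: +157.68° → +10.77°, shortest Δλ = -146.91° (west) — does not cross 180°.
Leg 2: +10.77° → +118.40°, shortest Δλ = 107.63° (east) — does not cross 180°.
Leg 3: +118.40° → +132.90°, shortest Δλ = 14.5° (east) — does not cross 180°.
Total crossings: 0.

0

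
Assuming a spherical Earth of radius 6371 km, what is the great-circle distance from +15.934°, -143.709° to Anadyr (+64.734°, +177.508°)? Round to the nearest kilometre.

Δλ = 177.508 − -143.709 = 321.217°; wrapped into (−180°, 180°]: -38.783°.
Δφ = 64.734 − 15.934 = 48.800°.
a = sin²(Δφ/2) + cos φ₁ · cos φ₂ · sin²(Δλ/2) = 0.215899.
c = 2·atan2(√a, √(1−a)) = 0.96648 rad → d = 6371·c ≈ 6157.43 km.

6157 km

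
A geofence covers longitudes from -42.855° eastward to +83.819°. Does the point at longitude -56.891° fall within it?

Band width going east from -42.855° to +83.819°: ((83.819 − -42.855) mod 360) = 126.674°.
Offset of -56.891° east of the west edge: ((-56.891 − -42.855) mod 360) = 345.964°.
345.964° > 126.674° ⇒ outside.

No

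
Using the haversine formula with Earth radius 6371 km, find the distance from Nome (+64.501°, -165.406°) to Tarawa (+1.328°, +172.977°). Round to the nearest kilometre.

7239 km

Δλ = 172.977 − -165.406 = 338.383°; wrapped into (−180°, 180°]: -21.617°.
Δφ = 1.328 − 64.501 = -63.173°.
a = sin²(Δφ/2) + cos φ₁ · cos φ₂ · sin²(Δλ/2) = 0.289486.
c = 2·atan2(√a, √(1−a)) = 1.13622 rad → d = 6371·c ≈ 7238.84 km.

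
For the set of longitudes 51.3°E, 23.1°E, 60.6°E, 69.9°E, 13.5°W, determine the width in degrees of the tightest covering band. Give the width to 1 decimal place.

83.4°

Sort the longitudes: -13.5°, +23.1°, +51.3°, +60.6°, +69.9°.
Eastward gaps between consecutive values (wrapping around): 36.6°, 28.2°, 9.3°, 9.3°, 276.6°.
Largest gap = 276.6° ⇒ minimal covering band is its complement: 360° − 276.6° = 83.4°.
Band runs from -13.5° eastward to +69.9°.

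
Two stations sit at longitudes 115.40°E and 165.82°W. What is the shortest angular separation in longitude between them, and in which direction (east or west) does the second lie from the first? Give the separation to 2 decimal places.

78.78° east

Raw difference: -165.82 − 115.40 = -281.22°.
Normalise into (−180°, 180°]: -281.22° + 360° = 78.78°.
Positive ⇒ the second point lies to the east; separation 78.78°.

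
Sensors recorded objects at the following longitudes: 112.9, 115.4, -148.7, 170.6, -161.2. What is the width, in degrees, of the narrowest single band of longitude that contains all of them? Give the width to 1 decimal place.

Sort the longitudes: -161.2°, -148.7°, +112.9°, +115.4°, +170.6°.
Eastward gaps between consecutive values (wrapping around): 12.5°, 261.6°, 2.5°, 55.2°, 28.2°.
Largest gap = 261.6° ⇒ minimal covering band is its complement: 360° − 261.6° = 98.4°.
Band runs from +112.9° eastward to -148.7°, crossing the antimeridian.

98.4°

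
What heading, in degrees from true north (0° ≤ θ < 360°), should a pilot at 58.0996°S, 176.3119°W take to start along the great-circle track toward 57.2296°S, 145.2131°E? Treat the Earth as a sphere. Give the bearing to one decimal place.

255.9°

Δλ = 145.2131 − -176.3119 = 321.5250°; wrapped into (−180°, 180°]: -38.4750°.
θ = atan2( sin Δλ · cos φ₂ , cos φ₁ · sin φ₂ − sin φ₁ · cos φ₂ · cos Δλ )
  = atan2(-0.33677, -0.08459) = -104.100° → normalised to [0°, 360°): 255.900°.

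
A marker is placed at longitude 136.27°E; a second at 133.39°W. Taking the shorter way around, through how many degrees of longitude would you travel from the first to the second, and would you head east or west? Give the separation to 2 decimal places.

Raw difference: -133.39 − 136.27 = -269.66°.
Normalise into (−180°, 180°]: -269.66° + 360° = 90.34°.
Positive ⇒ the second point lies to the east; separation 90.34°.

90.34° east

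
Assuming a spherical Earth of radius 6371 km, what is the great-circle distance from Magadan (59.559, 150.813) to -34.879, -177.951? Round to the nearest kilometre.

10887 km

Δλ = -177.951 − 150.813 = -328.764°; wrapped into (−180°, 180°]: 31.236°.
Δφ = -34.879 − 59.559 = -94.438°.
a = sin²(Δφ/2) + cos φ₁ · cos φ₂ · sin²(Δλ/2) = 0.568816.
c = 2·atan2(√a, √(1−a)) = 1.70887 rad → d = 6371·c ≈ 10887.19 km.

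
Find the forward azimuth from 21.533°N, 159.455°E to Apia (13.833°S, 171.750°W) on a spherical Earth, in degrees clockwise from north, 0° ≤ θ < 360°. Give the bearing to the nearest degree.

Δλ = -171.750 − 159.455 = -331.205°; wrapped into (−180°, 180°]: 28.795°.
θ = atan2( sin Δλ · cos φ₂ , cos φ₁ · sin φ₂ − sin φ₁ · cos φ₂ · cos Δλ )
  = atan2(0.46771, -0.53473) = 138.825° → normalised to [0°, 360°): 138.825°.

139°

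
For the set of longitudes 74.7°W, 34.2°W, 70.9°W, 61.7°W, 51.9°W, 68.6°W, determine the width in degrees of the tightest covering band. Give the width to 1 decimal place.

Sort the longitudes: -74.7°, -70.9°, -68.6°, -61.7°, -51.9°, -34.2°.
Eastward gaps between consecutive values (wrapping around): 3.8°, 2.3°, 6.9°, 9.8°, 17.7°, 319.5°.
Largest gap = 319.5° ⇒ minimal covering band is its complement: 360° − 319.5° = 40.5°.
Band runs from -74.7° eastward to -34.2°.

40.5°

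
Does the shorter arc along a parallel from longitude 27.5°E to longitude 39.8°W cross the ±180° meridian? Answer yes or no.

No

Signed shortest Δλ = ((-39.8 − 27.5 + 180) mod 360) − 180 = -67.3°.
Going west by 67.3° from +27.5° reaches -39.8° without touching 180°.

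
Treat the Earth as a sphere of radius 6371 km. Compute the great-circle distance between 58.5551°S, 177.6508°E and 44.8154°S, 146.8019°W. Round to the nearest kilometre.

2838 km

Δλ = -146.8019 − 177.6508 = -324.4527°; wrapped into (−180°, 180°]: 35.5473°.
Δφ = -44.8154 − -58.5551 = 13.7397°.
a = sin²(Δφ/2) + cos φ₁ · cos φ₂ · sin²(Δλ/2) = 0.048791.
c = 2·atan2(√a, √(1−a)) = 0.44545 rad → d = 6371·c ≈ 2837.96 km.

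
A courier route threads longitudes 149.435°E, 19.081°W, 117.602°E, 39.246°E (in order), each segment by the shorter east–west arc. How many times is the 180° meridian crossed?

Leg 1: +149.435° → -19.081°, shortest Δλ = -168.516° (west) — does not cross 180°.
Leg 2: -19.081° → +117.602°, shortest Δλ = 136.683° (east) — does not cross 180°.
Leg 3: +117.602° → +39.246°, shortest Δλ = -78.356° (west) — does not cross 180°.
Total crossings: 0.

0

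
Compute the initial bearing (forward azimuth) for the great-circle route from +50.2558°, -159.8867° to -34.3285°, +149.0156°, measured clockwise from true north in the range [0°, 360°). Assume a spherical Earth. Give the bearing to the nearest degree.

Δλ = 149.0156 − -159.8867 = 308.9023°; wrapped into (−180°, 180°]: -51.0977°.
θ = atan2( sin Δλ · cos φ₂ , cos φ₁ · sin φ₂ − sin φ₁ · cos φ₂ · cos Δλ )
  = atan2(-0.64267, -0.75932) = -139.756° → normalised to [0°, 360°): 220.244°.

220°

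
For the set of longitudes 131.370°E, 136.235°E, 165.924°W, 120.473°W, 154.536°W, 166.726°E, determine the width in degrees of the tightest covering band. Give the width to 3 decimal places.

Sort the longitudes: -165.924°, -154.536°, -120.473°, +131.370°, +136.235°, +166.726°.
Eastward gaps between consecutive values (wrapping around): 11.388°, 34.063°, 251.843°, 4.865°, 30.491°, 27.350°.
Largest gap = 251.843° ⇒ minimal covering band is its complement: 360° − 251.843° = 108.157°.
Band runs from +131.370° eastward to -120.473°, crossing the antimeridian.

108.157°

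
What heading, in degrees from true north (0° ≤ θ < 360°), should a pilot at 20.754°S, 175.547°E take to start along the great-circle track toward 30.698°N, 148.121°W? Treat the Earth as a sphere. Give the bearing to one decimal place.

35.2°

Δλ = -148.121 − 175.547 = -323.668°; wrapped into (−180°, 180°]: 36.332°.
θ = atan2( sin Δλ · cos φ₂ , cos φ₁ · sin φ₂ − sin φ₁ · cos φ₂ · cos Δλ )
  = atan2(0.50944, 0.72285) = 35.175° → normalised to [0°, 360°): 35.175°.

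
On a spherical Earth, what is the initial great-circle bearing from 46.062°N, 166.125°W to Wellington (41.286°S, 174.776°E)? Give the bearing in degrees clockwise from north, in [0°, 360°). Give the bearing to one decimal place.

194.2°

Δλ = 174.776 − -166.125 = 340.901°; wrapped into (−180°, 180°]: -19.099°.
θ = atan2( sin Δλ · cos φ₂ , cos φ₁ · sin φ₂ − sin φ₁ · cos φ₂ · cos Δλ )
  = atan2(-0.24587, -0.96914) = -165.765° → normalised to [0°, 360°): 194.235°.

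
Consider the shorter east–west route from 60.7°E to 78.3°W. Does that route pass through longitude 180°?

Signed shortest Δλ = ((-78.3 − 60.7 + 180) mod 360) − 180 = -139.0°.
Going west by 139.0° from +60.7° reaches -78.3° without touching 180°.

No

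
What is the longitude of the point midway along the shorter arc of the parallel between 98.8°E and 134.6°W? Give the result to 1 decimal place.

162.1°E

Signed shortest Δλ from +98.8° to -134.6° is +126.6°.
Midpoint longitude = +98.8° + (+126.6°)/2 = +98.8° + 63.3° = +162.1°.
(The naïve average (+98.8 + -134.6)/2 = -17.9° is on the wrong side of the globe.)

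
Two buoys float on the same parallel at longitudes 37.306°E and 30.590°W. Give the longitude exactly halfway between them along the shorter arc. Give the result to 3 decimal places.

Signed shortest Δλ from +37.306° to -30.590° is -67.896°.
Midpoint longitude = +37.306° + (-67.896°)/2 = +37.306° − 33.948° = +3.358°.

3.358°E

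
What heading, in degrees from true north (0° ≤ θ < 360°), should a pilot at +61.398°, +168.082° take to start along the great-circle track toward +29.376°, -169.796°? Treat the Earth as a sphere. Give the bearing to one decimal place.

Δλ = -169.796 − 168.082 = -337.878°; wrapped into (−180°, 180°]: 22.122°.
θ = atan2( sin Δλ · cos φ₂ , cos φ₁ · sin φ₂ − sin φ₁ · cos φ₂ · cos Δλ )
  = atan2(0.32816, -0.47392) = 145.300° → normalised to [0°, 360°): 145.300°.

145.3°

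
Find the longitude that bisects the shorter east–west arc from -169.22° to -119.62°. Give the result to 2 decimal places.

Signed shortest Δλ from -169.22° to -119.62° is +49.60°.
Midpoint longitude = -169.22° + (+49.60°)/2 = -169.22° + 24.80° = -144.42°.

-144.42°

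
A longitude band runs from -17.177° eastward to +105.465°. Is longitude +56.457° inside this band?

Band width going east from -17.177° to +105.465°: ((105.465 − -17.177) mod 360) = 122.642°.
Offset of +56.457° east of the west edge: ((56.457 − -17.177) mod 360) = 73.634°.
73.634° ≤ 122.642° ⇒ inside.

Yes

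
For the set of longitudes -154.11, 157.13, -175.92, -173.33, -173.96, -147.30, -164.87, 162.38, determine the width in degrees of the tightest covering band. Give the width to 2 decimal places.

55.57°

Sort the longitudes: -175.92°, -173.96°, -173.33°, -164.87°, -154.11°, -147.30°, +157.13°, +162.38°.
Eastward gaps between consecutive values (wrapping around): 1.96°, 0.63°, 8.46°, 10.76°, 6.81°, 304.43°, 5.25°, 21.70°.
Largest gap = 304.43° ⇒ minimal covering band is its complement: 360° − 304.43° = 55.57°.
Band runs from +157.13° eastward to -147.30°, crossing the antimeridian.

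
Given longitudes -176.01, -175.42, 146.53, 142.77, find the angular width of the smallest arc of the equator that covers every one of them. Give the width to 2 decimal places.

41.81°

Sort the longitudes: -176.01°, -175.42°, +142.77°, +146.53°.
Eastward gaps between consecutive values (wrapping around): 0.59°, 318.19°, 3.76°, 37.46°.
Largest gap = 318.19° ⇒ minimal covering band is its complement: 360° − 318.19° = 41.81°.
Band runs from +142.77° eastward to -175.42°, crossing the antimeridian.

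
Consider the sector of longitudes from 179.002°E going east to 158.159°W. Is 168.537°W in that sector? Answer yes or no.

Yes

Band width going east from +179.002° to -158.159°: ((-158.159 − 179.002) mod 360) = 22.839°.
Offset of -168.537° east of the west edge: ((-168.537 − 179.002) mod 360) = 12.461°.
12.461° ≤ 22.839° ⇒ inside.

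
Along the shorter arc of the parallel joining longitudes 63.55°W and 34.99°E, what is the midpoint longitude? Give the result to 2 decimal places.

Signed shortest Δλ from -63.55° to +34.99° is +98.54°.
Midpoint longitude = -63.55° + (+98.54°)/2 = -63.55° + 49.27° = -14.28°.

14.28°W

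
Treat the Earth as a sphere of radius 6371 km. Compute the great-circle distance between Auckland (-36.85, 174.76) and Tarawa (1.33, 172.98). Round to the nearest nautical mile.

Δλ = 172.98 − 174.76 = -1.78°.
Δφ = 1.33 − -36.85 = 38.18°.
a = sin²(Δφ/2) + cos φ₁ · cos φ₂ · sin²(Δλ/2) = 0.107157.
c = 2·atan2(√a, √(1−a)) = 0.66699 rad → d = 6371·c ≈ 4249.40 km ≈ 2294.49 nmi.

2294 nmi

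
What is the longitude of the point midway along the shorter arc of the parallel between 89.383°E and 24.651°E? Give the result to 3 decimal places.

57.017°E

Signed shortest Δλ from +89.383° to +24.651° is -64.732°.
Midpoint longitude = +89.383° + (-64.732°)/2 = +89.383° − 32.366° = +57.017°.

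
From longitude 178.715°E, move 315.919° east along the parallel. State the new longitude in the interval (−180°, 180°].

134.634°E

Start at +178.715°; shift +315.919° → +494.634°.
+494.634° lies outside (−180°, 180°]; subtract 360° → +134.634°.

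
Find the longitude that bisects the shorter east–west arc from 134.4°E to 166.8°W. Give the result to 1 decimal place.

Signed shortest Δλ from +134.4° to -166.8° is +58.8°.
Midpoint longitude = +134.4° + (+58.8°)/2 = +134.4° + 29.4° = +163.8°.
(The naïve average (+134.4 + -166.8)/2 = -16.2° is on the wrong side of the globe.)

163.8°E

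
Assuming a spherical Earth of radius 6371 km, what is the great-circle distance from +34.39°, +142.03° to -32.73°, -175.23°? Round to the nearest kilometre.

8696 km

Δλ = -175.23 − 142.03 = -317.26°; wrapped into (−180°, 180°]: 42.74°.
Δφ = -32.73 − 34.39 = -67.12°.
a = sin²(Δφ/2) + cos φ₁ · cos φ₂ · sin²(Δλ/2) = 0.397773.
c = 2·atan2(√a, √(1−a)) = 1.36489 rad → d = 6371·c ≈ 8695.72 km.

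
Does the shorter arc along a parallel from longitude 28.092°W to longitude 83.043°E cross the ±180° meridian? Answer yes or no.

No

Signed shortest Δλ = ((83.043 − -28.092 + 180) mod 360) − 180 = 111.135°.
Going east by 111.135° from -28.092° reaches +83.043° without touching 180°.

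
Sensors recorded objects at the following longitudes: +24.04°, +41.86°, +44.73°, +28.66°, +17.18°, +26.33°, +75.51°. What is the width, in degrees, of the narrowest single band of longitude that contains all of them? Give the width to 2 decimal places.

Sort the longitudes: +17.18°, +24.04°, +26.33°, +28.66°, +41.86°, +44.73°, +75.51°.
Eastward gaps between consecutive values (wrapping around): 6.86°, 2.29°, 2.33°, 13.20°, 2.87°, 30.78°, 301.67°.
Largest gap = 301.67° ⇒ minimal covering band is its complement: 360° − 301.67° = 58.33°.
Band runs from +17.18° eastward to +75.51°.

58.33°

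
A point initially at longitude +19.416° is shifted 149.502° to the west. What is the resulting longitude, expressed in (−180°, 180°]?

Start at +19.416°; shift −149.502° → -130.086°.
-130.086° already lies in (−180°, 180°].

-130.086°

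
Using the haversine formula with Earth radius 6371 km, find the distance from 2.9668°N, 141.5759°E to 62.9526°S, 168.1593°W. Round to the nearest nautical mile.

Δλ = -168.1593 − 141.5759 = -309.7352°; wrapped into (−180°, 180°]: 50.2648°.
Δφ = -62.9526 − 2.9668 = -65.9194°.
a = sin²(Δφ/2) + cos φ₁ · cos φ₂ · sin²(Δλ/2) = 0.377903.
c = 2·atan2(√a, √(1−a)) = 1.32411 rad → d = 6371·c ≈ 8435.89 km ≈ 4555.02 nmi.

4555 nmi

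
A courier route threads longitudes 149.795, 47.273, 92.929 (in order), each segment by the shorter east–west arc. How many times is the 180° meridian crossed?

0

Leg 1: +149.795° → +47.273°, shortest Δλ = -102.522° (west) — does not cross 180°.
Leg 2: +47.273° → +92.929°, shortest Δλ = 45.656° (east) — does not cross 180°.
Total crossings: 0.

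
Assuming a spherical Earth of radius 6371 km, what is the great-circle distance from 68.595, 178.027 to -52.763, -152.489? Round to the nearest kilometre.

13710 km

Δλ = -152.489 − 178.027 = -330.516°; wrapped into (−180°, 180°]: 29.484°.
Δφ = -52.763 − 68.595 = -121.358°.
a = sin²(Δφ/2) + cos φ₁ · cos φ₂ · sin²(Δλ/2) = 0.774492.
c = 2·atan2(√a, √(1−a)) = 2.15194 rad → d = 6371·c ≈ 13710.04 km.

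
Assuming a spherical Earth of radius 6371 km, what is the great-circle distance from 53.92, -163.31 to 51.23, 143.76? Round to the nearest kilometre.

3505 km

Δλ = 143.76 − -163.31 = 307.07°; wrapped into (−180°, 180°]: -52.93°.
Δφ = 51.23 − 53.92 = -2.69°.
a = sin²(Δφ/2) + cos φ₁ · cos φ₂ · sin²(Δλ/2) = 0.073792.
c = 2·atan2(√a, √(1−a)) = 0.55021 rad → d = 6371·c ≈ 3505.36 km.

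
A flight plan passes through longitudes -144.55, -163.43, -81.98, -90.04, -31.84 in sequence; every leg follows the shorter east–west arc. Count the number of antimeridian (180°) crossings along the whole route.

Leg 1: -144.55° → -163.43°, shortest Δλ = -18.88° (west) — does not cross 180°.
Leg 2: -163.43° → -81.98°, shortest Δλ = 81.45° (east) — does not cross 180°.
Leg 3: -81.98° → -90.04°, shortest Δλ = -8.06° (west) — does not cross 180°.
Leg 4: -90.04° → -31.84°, shortest Δλ = 58.2° (east) — does not cross 180°.
Total crossings: 0.

0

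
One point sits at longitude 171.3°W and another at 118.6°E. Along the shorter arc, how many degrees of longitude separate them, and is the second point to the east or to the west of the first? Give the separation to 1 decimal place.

Raw difference: 118.6 − -171.3 = 289.9°.
Normalise into (−180°, 180°]: 289.9° − 360° = -70.1°.
Negative ⇒ the second point lies to the west; separation 70.1°.

70.1° west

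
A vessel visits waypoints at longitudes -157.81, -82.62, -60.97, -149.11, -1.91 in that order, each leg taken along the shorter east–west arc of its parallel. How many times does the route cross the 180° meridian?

0

Leg 1: -157.81° → -82.62°, shortest Δλ = 75.19° (east) — does not cross 180°.
Leg 2: -82.62° → -60.97°, shortest Δλ = 21.65° (east) — does not cross 180°.
Leg 3: -60.97° → -149.11°, shortest Δλ = -88.14° (west) — does not cross 180°.
Leg 4: -149.11° → -1.91°, shortest Δλ = 147.2° (east) — does not cross 180°.
Total crossings: 0.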